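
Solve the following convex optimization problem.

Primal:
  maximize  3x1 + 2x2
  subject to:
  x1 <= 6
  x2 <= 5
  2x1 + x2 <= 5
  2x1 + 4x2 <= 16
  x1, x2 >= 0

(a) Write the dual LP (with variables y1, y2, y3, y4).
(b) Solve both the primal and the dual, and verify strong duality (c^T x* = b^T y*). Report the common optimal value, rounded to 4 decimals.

The standard primal-dual pair for 'max c^T x s.t. A x <= b, x >= 0' is:
  Dual:  min b^T y  s.t.  A^T y >= c,  y >= 0.

So the dual LP is:
  minimize  6y1 + 5y2 + 5y3 + 16y4
  subject to:
    y1 + 2y3 + 2y4 >= 3
    y2 + y3 + 4y4 >= 2
    y1, y2, y3, y4 >= 0

Solving the primal: x* = (0.6667, 3.6667).
  primal value c^T x* = 9.3333.
Solving the dual: y* = (0, 0, 1.3333, 0.1667).
  dual value b^T y* = 9.3333.
Strong duality: c^T x* = b^T y*. Confirmed.

9.3333


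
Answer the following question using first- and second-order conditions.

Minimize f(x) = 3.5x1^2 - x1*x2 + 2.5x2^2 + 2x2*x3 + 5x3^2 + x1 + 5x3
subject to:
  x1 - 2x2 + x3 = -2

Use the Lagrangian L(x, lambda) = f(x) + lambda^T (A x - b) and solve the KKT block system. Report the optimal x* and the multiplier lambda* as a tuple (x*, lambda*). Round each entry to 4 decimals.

Form the Lagrangian:
  L(x, lambda) = (1/2) x^T Q x + c^T x + lambda^T (A x - b)
Stationarity (grad_x L = 0): Q x + c + A^T lambda = 0.
Primal feasibility: A x = b.

This gives the KKT block system:
  [ Q   A^T ] [ x     ]   [-c ]
  [ A    0  ] [ lambda ] = [ b ]

Solving the linear system:
  x*      = (-0.1774, 0.5645, -0.6935)
  lambda* = (0.8065)
  f(x*)   = -1.0161

x* = (-0.1774, 0.5645, -0.6935), lambda* = (0.8065)


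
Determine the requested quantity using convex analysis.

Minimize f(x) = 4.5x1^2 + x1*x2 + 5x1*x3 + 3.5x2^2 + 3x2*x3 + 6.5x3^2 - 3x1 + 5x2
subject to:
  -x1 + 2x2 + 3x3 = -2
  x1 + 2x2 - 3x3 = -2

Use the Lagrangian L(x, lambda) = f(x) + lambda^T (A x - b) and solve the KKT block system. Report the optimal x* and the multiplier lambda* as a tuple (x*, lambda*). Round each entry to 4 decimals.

Form the Lagrangian:
  L(x, lambda) = (1/2) x^T Q x + c^T x + lambda^T (A x - b)
Stationarity (grad_x L = 0): Q x + c + A^T lambda = 0.
Primal feasibility: A x = b.

This gives the KKT block system:
  [ Q   A^T ] [ x     ]   [-c ]
  [ A    0  ] [ lambda ] = [ b ]

Solving the linear system:
  x*      = (0.3629, -1, 0.121)
  lambda* = (0.254, 0.3831)
  f(x*)   = -2.4073

x* = (0.3629, -1, 0.121), lambda* = (0.254, 0.3831)


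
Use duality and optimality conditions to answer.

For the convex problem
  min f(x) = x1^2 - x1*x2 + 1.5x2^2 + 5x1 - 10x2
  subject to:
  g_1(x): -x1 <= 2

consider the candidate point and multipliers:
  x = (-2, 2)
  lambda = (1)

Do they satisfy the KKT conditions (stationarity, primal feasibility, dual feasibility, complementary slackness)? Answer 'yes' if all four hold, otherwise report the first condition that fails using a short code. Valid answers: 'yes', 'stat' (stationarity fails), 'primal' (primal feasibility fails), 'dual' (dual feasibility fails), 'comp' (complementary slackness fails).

Gradient of f: grad f(x) = Q x + c = (-1, -2)
Constraint values g_i(x) = a_i^T x - b_i:
  g_1((-2, 2)) = 0
Stationarity residual: grad f(x) + sum_i lambda_i a_i = (-2, -2)
  -> stationarity FAILS
Primal feasibility (all g_i <= 0): OK
Dual feasibility (all lambda_i >= 0): OK
Complementary slackness (lambda_i * g_i(x) = 0 for all i): OK

Verdict: the first failing condition is stationarity -> stat.

stat


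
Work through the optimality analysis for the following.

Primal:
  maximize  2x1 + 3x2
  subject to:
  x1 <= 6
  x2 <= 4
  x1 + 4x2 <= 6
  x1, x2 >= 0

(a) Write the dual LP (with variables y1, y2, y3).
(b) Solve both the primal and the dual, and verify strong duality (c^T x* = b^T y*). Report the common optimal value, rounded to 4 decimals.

The standard primal-dual pair for 'max c^T x s.t. A x <= b, x >= 0' is:
  Dual:  min b^T y  s.t.  A^T y >= c,  y >= 0.

So the dual LP is:
  minimize  6y1 + 4y2 + 6y3
  subject to:
    y1 + y3 >= 2
    y2 + 4y3 >= 3
    y1, y2, y3 >= 0

Solving the primal: x* = (6, 0).
  primal value c^T x* = 12.
Solving the dual: y* = (1.25, 0, 0.75).
  dual value b^T y* = 12.
Strong duality: c^T x* = b^T y*. Confirmed.

12


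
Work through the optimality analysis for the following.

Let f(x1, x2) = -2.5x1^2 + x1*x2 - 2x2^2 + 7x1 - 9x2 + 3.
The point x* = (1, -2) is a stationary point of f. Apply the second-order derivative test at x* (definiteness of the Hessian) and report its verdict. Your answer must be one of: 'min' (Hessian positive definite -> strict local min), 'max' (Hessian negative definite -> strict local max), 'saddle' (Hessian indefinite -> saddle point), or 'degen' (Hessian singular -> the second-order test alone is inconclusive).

Compute the Hessian H = grad^2 f:
  H = [[-5, 1], [1, -4]]
Verify stationarity: grad f(x*) = H x* + g = (0, 0).
Eigenvalues of H: -5.618, -3.382.
Both eigenvalues < 0, so H is negative definite -> x* is a strict local max.

max


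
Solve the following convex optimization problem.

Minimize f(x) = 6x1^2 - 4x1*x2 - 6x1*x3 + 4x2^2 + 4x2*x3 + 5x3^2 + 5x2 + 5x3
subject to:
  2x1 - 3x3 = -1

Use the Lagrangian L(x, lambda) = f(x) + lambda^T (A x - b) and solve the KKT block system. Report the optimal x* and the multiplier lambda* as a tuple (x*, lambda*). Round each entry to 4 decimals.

Form the Lagrangian:
  L(x, lambda) = (1/2) x^T Q x + c^T x + lambda^T (A x - b)
Stationarity (grad_x L = 0): Q x + c + A^T lambda = 0.
Primal feasibility: A x = b.

This gives the KKT block system:
  [ Q   A^T ] [ x     ]   [-c ]
  [ A    0  ] [ lambda ] = [ b ]

Solving the linear system:
  x*      = (-0.5608, -0.8851, -0.0405)
  lambda* = (1.473)
  f(x*)   = -1.5777

x* = (-0.5608, -0.8851, -0.0405), lambda* = (1.473)


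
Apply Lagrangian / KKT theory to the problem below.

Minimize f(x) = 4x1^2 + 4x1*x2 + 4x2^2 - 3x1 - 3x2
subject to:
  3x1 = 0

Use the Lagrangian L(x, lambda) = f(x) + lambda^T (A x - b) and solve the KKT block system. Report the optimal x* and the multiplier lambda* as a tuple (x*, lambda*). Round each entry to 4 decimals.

Form the Lagrangian:
  L(x, lambda) = (1/2) x^T Q x + c^T x + lambda^T (A x - b)
Stationarity (grad_x L = 0): Q x + c + A^T lambda = 0.
Primal feasibility: A x = b.

This gives the KKT block system:
  [ Q   A^T ] [ x     ]   [-c ]
  [ A    0  ] [ lambda ] = [ b ]

Solving the linear system:
  x*      = (0, 0.375)
  lambda* = (0.5)
  f(x*)   = -0.5625

x* = (0, 0.375), lambda* = (0.5)


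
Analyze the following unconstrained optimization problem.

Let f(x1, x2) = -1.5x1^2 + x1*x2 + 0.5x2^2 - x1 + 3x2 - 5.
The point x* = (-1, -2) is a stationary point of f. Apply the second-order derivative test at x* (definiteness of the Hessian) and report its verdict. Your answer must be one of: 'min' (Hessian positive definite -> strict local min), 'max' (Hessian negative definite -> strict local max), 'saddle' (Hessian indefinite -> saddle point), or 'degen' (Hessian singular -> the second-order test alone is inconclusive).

Compute the Hessian H = grad^2 f:
  H = [[-3, 1], [1, 1]]
Verify stationarity: grad f(x*) = H x* + g = (0, 0).
Eigenvalues of H: -3.2361, 1.2361.
Eigenvalues have mixed signs, so H is indefinite -> x* is a saddle point.

saddle


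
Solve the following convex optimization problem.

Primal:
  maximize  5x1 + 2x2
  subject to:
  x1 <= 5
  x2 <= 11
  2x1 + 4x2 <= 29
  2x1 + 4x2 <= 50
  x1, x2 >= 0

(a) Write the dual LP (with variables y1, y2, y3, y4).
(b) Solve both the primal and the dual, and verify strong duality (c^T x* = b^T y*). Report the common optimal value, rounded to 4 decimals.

The standard primal-dual pair for 'max c^T x s.t. A x <= b, x >= 0' is:
  Dual:  min b^T y  s.t.  A^T y >= c,  y >= 0.

So the dual LP is:
  minimize  5y1 + 11y2 + 29y3 + 50y4
  subject to:
    y1 + 2y3 + 2y4 >= 5
    y2 + 4y3 + 4y4 >= 2
    y1, y2, y3, y4 >= 0

Solving the primal: x* = (5, 4.75).
  primal value c^T x* = 34.5.
Solving the dual: y* = (4, 0, 0.5, 0).
  dual value b^T y* = 34.5.
Strong duality: c^T x* = b^T y*. Confirmed.

34.5


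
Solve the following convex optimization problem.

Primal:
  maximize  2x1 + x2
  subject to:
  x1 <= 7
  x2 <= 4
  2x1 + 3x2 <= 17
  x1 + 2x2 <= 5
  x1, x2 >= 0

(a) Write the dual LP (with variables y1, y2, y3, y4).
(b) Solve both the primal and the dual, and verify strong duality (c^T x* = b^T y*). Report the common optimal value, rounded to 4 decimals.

The standard primal-dual pair for 'max c^T x s.t. A x <= b, x >= 0' is:
  Dual:  min b^T y  s.t.  A^T y >= c,  y >= 0.

So the dual LP is:
  minimize  7y1 + 4y2 + 17y3 + 5y4
  subject to:
    y1 + 2y3 + y4 >= 2
    y2 + 3y3 + 2y4 >= 1
    y1, y2, y3, y4 >= 0

Solving the primal: x* = (5, 0).
  primal value c^T x* = 10.
Solving the dual: y* = (0, 0, 0, 2).
  dual value b^T y* = 10.
Strong duality: c^T x* = b^T y*. Confirmed.

10


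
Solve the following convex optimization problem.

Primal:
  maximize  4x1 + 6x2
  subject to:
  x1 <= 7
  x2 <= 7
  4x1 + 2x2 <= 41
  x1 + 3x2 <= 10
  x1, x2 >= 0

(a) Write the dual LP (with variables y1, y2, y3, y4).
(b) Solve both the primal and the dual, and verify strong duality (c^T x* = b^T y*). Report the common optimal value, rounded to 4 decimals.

The standard primal-dual pair for 'max c^T x s.t. A x <= b, x >= 0' is:
  Dual:  min b^T y  s.t.  A^T y >= c,  y >= 0.

So the dual LP is:
  minimize  7y1 + 7y2 + 41y3 + 10y4
  subject to:
    y1 + 4y3 + y4 >= 4
    y2 + 2y3 + 3y4 >= 6
    y1, y2, y3, y4 >= 0

Solving the primal: x* = (7, 1).
  primal value c^T x* = 34.
Solving the dual: y* = (2, 0, 0, 2).
  dual value b^T y* = 34.
Strong duality: c^T x* = b^T y*. Confirmed.

34


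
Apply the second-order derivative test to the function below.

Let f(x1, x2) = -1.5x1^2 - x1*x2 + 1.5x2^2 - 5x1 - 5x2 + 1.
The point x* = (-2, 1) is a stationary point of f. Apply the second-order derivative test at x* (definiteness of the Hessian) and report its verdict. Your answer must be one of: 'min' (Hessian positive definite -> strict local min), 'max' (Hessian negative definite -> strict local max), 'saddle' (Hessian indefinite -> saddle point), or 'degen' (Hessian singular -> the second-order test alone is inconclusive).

Compute the Hessian H = grad^2 f:
  H = [[-3, -1], [-1, 3]]
Verify stationarity: grad f(x*) = H x* + g = (0, 0).
Eigenvalues of H: -3.1623, 3.1623.
Eigenvalues have mixed signs, so H is indefinite -> x* is a saddle point.

saddle


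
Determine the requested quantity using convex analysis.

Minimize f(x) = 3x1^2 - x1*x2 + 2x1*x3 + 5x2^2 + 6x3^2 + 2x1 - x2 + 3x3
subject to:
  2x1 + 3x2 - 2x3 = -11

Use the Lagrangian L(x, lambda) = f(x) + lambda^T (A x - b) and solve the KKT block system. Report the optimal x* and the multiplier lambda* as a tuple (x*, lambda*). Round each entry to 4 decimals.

Form the Lagrangian:
  L(x, lambda) = (1/2) x^T Q x + c^T x + lambda^T (A x - b)
Stationarity (grad_x L = 0): Q x + c + A^T lambda = 0.
Primal feasibility: A x = b.

This gives the KKT block system:
  [ Q   A^T ] [ x     ]   [-c ]
  [ A    0  ] [ lambda ] = [ b ]

Solving the linear system:
  x*      = (-2.3768, -1.4855, 0.8949)
  lambda* = (4.4928)
  f(x*)   = 24.4185

x* = (-2.3768, -1.4855, 0.8949), lambda* = (4.4928)


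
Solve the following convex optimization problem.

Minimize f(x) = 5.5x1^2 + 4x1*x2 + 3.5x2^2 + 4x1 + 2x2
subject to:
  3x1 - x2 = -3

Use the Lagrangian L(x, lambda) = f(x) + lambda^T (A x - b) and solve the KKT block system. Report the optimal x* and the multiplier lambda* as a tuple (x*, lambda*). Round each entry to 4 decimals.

Form the Lagrangian:
  L(x, lambda) = (1/2) x^T Q x + c^T x + lambda^T (A x - b)
Stationarity (grad_x L = 0): Q x + c + A^T lambda = 0.
Primal feasibility: A x = b.

This gives the KKT block system:
  [ Q   A^T ] [ x     ]   [-c ]
  [ A    0  ] [ lambda ] = [ b ]

Solving the linear system:
  x*      = (-0.8673, 0.398)
  lambda* = (1.3163)
  f(x*)   = 0.6378

x* = (-0.8673, 0.398), lambda* = (1.3163)


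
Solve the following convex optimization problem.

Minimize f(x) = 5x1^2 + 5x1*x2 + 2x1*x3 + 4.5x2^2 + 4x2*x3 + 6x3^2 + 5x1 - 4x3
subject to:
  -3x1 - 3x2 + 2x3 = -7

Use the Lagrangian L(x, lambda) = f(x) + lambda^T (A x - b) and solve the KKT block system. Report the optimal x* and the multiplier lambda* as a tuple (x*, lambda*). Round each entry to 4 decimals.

Form the Lagrangian:
  L(x, lambda) = (1/2) x^T Q x + c^T x + lambda^T (A x - b)
Stationarity (grad_x L = 0): Q x + c + A^T lambda = 0.
Primal feasibility: A x = b.

This gives the KKT block system:
  [ Q   A^T ] [ x     ]   [-c ]
  [ A    0  ] [ lambda ] = [ b ]

Solving the linear system:
  x*      = (0.0131, 1.718, -0.9034)
  lambda* = (3.9713)
  f(x*)   = 15.7389

x* = (0.0131, 1.718, -0.9034), lambda* = (3.9713)


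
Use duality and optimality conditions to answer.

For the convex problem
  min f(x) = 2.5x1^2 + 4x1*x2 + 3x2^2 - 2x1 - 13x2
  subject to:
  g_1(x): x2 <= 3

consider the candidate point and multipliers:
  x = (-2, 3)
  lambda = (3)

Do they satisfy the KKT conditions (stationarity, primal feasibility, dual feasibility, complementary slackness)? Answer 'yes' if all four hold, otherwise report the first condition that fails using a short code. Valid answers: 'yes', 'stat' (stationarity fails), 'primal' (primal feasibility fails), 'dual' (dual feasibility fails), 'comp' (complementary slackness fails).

Gradient of f: grad f(x) = Q x + c = (0, -3)
Constraint values g_i(x) = a_i^T x - b_i:
  g_1((-2, 3)) = 0
Stationarity residual: grad f(x) + sum_i lambda_i a_i = (0, 0)
  -> stationarity OK
Primal feasibility (all g_i <= 0): OK
Dual feasibility (all lambda_i >= 0): OK
Complementary slackness (lambda_i * g_i(x) = 0 for all i): OK

Verdict: yes, KKT holds.

yes


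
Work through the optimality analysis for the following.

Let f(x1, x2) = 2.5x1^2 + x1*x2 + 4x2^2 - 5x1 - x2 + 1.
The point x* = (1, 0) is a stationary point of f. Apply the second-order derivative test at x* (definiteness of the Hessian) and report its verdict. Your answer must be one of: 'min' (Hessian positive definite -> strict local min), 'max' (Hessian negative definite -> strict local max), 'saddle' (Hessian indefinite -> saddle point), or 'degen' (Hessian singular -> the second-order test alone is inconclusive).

Compute the Hessian H = grad^2 f:
  H = [[5, 1], [1, 8]]
Verify stationarity: grad f(x*) = H x* + g = (0, 0).
Eigenvalues of H: 4.6972, 8.3028.
Both eigenvalues > 0, so H is positive definite -> x* is a strict local min.

min


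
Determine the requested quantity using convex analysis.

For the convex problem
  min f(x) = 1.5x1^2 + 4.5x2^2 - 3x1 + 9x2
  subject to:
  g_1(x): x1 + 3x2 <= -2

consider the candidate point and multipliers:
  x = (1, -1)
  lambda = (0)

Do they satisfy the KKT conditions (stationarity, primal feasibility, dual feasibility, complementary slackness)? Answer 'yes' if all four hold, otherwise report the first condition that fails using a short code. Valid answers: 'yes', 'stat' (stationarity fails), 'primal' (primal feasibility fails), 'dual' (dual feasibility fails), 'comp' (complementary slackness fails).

Gradient of f: grad f(x) = Q x + c = (0, 0)
Constraint values g_i(x) = a_i^T x - b_i:
  g_1((1, -1)) = 0
Stationarity residual: grad f(x) + sum_i lambda_i a_i = (0, 0)
  -> stationarity OK
Primal feasibility (all g_i <= 0): OK
Dual feasibility (all lambda_i >= 0): OK
Complementary slackness (lambda_i * g_i(x) = 0 for all i): OK

Verdict: yes, KKT holds.

yes


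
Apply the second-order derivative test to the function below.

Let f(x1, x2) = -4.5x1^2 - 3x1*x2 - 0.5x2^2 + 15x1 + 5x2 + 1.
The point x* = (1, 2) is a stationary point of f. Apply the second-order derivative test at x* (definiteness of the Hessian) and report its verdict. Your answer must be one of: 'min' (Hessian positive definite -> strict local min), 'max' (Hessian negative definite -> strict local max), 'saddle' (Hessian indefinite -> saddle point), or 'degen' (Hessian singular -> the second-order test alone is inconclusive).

Compute the Hessian H = grad^2 f:
  H = [[-9, -3], [-3, -1]]
Verify stationarity: grad f(x*) = H x* + g = (0, 0).
Eigenvalues of H: -10, 0.
H has a zero eigenvalue (singular; negative semidefinite but not definite), so H is neither positive definite, negative definite, nor indefinite. The second-order test alone is inconclusive -> degen.
(Indeed, f is constant along the null direction of H through x*, so x* is not a strict local extremum.)

degen


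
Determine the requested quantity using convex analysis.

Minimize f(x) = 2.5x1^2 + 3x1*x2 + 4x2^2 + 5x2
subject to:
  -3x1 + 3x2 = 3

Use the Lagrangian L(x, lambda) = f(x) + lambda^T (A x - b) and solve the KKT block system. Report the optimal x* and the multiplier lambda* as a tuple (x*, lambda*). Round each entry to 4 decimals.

Form the Lagrangian:
  L(x, lambda) = (1/2) x^T Q x + c^T x + lambda^T (A x - b)
Stationarity (grad_x L = 0): Q x + c + A^T lambda = 0.
Primal feasibility: A x = b.

This gives the KKT block system:
  [ Q   A^T ] [ x     ]   [-c ]
  [ A    0  ] [ lambda ] = [ b ]

Solving the linear system:
  x*      = (-0.8421, 0.1579)
  lambda* = (-1.2456)
  f(x*)   = 2.2632

x* = (-0.8421, 0.1579), lambda* = (-1.2456)


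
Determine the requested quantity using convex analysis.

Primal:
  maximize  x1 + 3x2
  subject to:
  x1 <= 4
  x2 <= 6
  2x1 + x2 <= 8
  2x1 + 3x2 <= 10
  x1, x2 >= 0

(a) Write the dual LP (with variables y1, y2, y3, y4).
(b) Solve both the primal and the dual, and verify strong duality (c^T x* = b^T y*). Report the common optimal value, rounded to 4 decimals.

The standard primal-dual pair for 'max c^T x s.t. A x <= b, x >= 0' is:
  Dual:  min b^T y  s.t.  A^T y >= c,  y >= 0.

So the dual LP is:
  minimize  4y1 + 6y2 + 8y3 + 10y4
  subject to:
    y1 + 2y3 + 2y4 >= 1
    y2 + y3 + 3y4 >= 3
    y1, y2, y3, y4 >= 0

Solving the primal: x* = (0, 3.3333).
  primal value c^T x* = 10.
Solving the dual: y* = (0, 0, 0, 1).
  dual value b^T y* = 10.
Strong duality: c^T x* = b^T y*. Confirmed.

10


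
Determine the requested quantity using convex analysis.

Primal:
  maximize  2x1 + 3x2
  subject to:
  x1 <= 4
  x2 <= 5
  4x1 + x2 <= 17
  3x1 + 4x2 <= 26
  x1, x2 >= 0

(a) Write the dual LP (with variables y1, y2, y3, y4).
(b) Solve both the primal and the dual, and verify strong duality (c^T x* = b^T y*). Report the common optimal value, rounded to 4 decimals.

The standard primal-dual pair for 'max c^T x s.t. A x <= b, x >= 0' is:
  Dual:  min b^T y  s.t.  A^T y >= c,  y >= 0.

So the dual LP is:
  minimize  4y1 + 5y2 + 17y3 + 26y4
  subject to:
    y1 + 4y3 + 3y4 >= 2
    y2 + y3 + 4y4 >= 3
    y1, y2, y3, y4 >= 0

Solving the primal: x* = (2, 5).
  primal value c^T x* = 19.
Solving the dual: y* = (0, 0.3333, 0, 0.6667).
  dual value b^T y* = 19.
Strong duality: c^T x* = b^T y*. Confirmed.

19


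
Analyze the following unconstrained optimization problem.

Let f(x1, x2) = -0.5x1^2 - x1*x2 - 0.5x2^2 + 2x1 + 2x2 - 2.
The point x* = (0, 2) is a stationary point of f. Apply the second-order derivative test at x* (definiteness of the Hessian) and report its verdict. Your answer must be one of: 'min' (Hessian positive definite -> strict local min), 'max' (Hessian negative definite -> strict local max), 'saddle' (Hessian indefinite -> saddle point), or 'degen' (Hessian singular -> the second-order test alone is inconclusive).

Compute the Hessian H = grad^2 f:
  H = [[-1, -1], [-1, -1]]
Verify stationarity: grad f(x*) = H x* + g = (0, 0).
Eigenvalues of H: -2, 0.
H has a zero eigenvalue (singular; negative semidefinite but not definite), so H is neither positive definite, negative definite, nor indefinite. The second-order test alone is inconclusive -> degen.
(Indeed, f is constant along the null direction of H through x*, so x* is not a strict local extremum.)

degen


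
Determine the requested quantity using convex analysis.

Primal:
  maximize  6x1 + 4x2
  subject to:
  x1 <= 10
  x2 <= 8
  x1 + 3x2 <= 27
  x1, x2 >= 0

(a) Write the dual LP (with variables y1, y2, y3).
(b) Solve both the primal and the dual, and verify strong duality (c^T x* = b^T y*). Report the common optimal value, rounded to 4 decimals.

The standard primal-dual pair for 'max c^T x s.t. A x <= b, x >= 0' is:
  Dual:  min b^T y  s.t.  A^T y >= c,  y >= 0.

So the dual LP is:
  minimize  10y1 + 8y2 + 27y3
  subject to:
    y1 + y3 >= 6
    y2 + 3y3 >= 4
    y1, y2, y3 >= 0

Solving the primal: x* = (10, 5.6667).
  primal value c^T x* = 82.6667.
Solving the dual: y* = (4.6667, 0, 1.3333).
  dual value b^T y* = 82.6667.
Strong duality: c^T x* = b^T y*. Confirmed.

82.6667


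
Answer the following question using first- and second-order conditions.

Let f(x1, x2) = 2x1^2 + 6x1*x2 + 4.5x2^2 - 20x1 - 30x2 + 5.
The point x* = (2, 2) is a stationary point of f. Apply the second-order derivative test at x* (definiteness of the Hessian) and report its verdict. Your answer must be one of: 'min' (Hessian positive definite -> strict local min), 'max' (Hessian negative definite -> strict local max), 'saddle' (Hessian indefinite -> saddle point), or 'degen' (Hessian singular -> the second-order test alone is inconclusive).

Compute the Hessian H = grad^2 f:
  H = [[4, 6], [6, 9]]
Verify stationarity: grad f(x*) = H x* + g = (0, 0).
Eigenvalues of H: 0, 13.
H has a zero eigenvalue (singular; positive semidefinite but not definite), so H is neither positive definite, negative definite, nor indefinite. The second-order test alone is inconclusive -> degen.
(Indeed, f is constant along the null direction of H through x*, so x* is not a strict local extremum.)

degen


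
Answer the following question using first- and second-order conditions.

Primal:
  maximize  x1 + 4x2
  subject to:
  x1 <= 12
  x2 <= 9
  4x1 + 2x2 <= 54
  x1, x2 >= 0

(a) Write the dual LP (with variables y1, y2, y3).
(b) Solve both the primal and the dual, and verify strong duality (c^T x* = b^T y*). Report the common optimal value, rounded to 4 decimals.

The standard primal-dual pair for 'max c^T x s.t. A x <= b, x >= 0' is:
  Dual:  min b^T y  s.t.  A^T y >= c,  y >= 0.

So the dual LP is:
  minimize  12y1 + 9y2 + 54y3
  subject to:
    y1 + 4y3 >= 1
    y2 + 2y3 >= 4
    y1, y2, y3 >= 0

Solving the primal: x* = (9, 9).
  primal value c^T x* = 45.
Solving the dual: y* = (0, 3.5, 0.25).
  dual value b^T y* = 45.
Strong duality: c^T x* = b^T y*. Confirmed.

45


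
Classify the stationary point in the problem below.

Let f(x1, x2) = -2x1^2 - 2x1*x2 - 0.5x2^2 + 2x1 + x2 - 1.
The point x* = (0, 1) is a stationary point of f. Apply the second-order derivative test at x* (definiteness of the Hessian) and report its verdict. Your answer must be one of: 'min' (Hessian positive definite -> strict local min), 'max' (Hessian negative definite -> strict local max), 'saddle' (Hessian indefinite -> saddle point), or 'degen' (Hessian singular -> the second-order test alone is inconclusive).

Compute the Hessian H = grad^2 f:
  H = [[-4, -2], [-2, -1]]
Verify stationarity: grad f(x*) = H x* + g = (0, 0).
Eigenvalues of H: -5, 0.
H has a zero eigenvalue (singular; negative semidefinite but not definite), so H is neither positive definite, negative definite, nor indefinite. The second-order test alone is inconclusive -> degen.
(Indeed, f is constant along the null direction of H through x*, so x* is not a strict local extremum.)

degen


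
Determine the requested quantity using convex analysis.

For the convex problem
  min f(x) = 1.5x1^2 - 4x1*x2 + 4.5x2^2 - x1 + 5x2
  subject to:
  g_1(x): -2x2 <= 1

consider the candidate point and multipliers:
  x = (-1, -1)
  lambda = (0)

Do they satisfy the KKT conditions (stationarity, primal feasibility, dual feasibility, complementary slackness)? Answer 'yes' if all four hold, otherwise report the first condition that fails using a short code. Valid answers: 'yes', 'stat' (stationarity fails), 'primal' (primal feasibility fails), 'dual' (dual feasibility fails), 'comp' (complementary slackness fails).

Gradient of f: grad f(x) = Q x + c = (0, 0)
Constraint values g_i(x) = a_i^T x - b_i:
  g_1((-1, -1)) = 1
Stationarity residual: grad f(x) + sum_i lambda_i a_i = (0, 0)
  -> stationarity OK
Primal feasibility (all g_i <= 0): FAILS
Dual feasibility (all lambda_i >= 0): OK
Complementary slackness (lambda_i * g_i(x) = 0 for all i): OK

Verdict: the first failing condition is primal_feasibility -> primal.

primal


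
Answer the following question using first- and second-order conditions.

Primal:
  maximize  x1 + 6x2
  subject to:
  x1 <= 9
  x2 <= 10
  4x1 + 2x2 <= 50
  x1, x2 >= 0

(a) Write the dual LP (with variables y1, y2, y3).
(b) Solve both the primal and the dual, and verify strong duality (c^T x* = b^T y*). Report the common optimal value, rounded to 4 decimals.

The standard primal-dual pair for 'max c^T x s.t. A x <= b, x >= 0' is:
  Dual:  min b^T y  s.t.  A^T y >= c,  y >= 0.

So the dual LP is:
  minimize  9y1 + 10y2 + 50y3
  subject to:
    y1 + 4y3 >= 1
    y2 + 2y3 >= 6
    y1, y2, y3 >= 0

Solving the primal: x* = (7.5, 10).
  primal value c^T x* = 67.5.
Solving the dual: y* = (0, 5.5, 0.25).
  dual value b^T y* = 67.5.
Strong duality: c^T x* = b^T y*. Confirmed.

67.5


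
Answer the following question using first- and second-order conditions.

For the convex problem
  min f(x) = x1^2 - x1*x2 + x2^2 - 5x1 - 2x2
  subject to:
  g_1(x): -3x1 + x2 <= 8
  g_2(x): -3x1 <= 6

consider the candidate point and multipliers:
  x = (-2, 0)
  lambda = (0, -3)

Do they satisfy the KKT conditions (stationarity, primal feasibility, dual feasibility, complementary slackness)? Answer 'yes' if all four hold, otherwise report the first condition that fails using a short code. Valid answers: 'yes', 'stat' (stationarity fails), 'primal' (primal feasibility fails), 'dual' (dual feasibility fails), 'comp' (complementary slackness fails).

Gradient of f: grad f(x) = Q x + c = (-9, 0)
Constraint values g_i(x) = a_i^T x - b_i:
  g_1((-2, 0)) = -2
  g_2((-2, 0)) = 0
Stationarity residual: grad f(x) + sum_i lambda_i a_i = (0, 0)
  -> stationarity OK
Primal feasibility (all g_i <= 0): OK
Dual feasibility (all lambda_i >= 0): FAILS
Complementary slackness (lambda_i * g_i(x) = 0 for all i): OK

Verdict: the first failing condition is dual_feasibility -> dual.

dual


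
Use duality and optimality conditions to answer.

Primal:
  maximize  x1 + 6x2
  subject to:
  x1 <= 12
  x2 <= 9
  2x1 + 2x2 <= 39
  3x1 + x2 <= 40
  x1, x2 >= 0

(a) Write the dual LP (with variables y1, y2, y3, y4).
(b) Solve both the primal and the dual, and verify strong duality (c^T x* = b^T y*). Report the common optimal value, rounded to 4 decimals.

The standard primal-dual pair for 'max c^T x s.t. A x <= b, x >= 0' is:
  Dual:  min b^T y  s.t.  A^T y >= c,  y >= 0.

So the dual LP is:
  minimize  12y1 + 9y2 + 39y3 + 40y4
  subject to:
    y1 + 2y3 + 3y4 >= 1
    y2 + 2y3 + y4 >= 6
    y1, y2, y3, y4 >= 0

Solving the primal: x* = (10.3333, 9).
  primal value c^T x* = 64.3333.
Solving the dual: y* = (0, 5.6667, 0, 0.3333).
  dual value b^T y* = 64.3333.
Strong duality: c^T x* = b^T y*. Confirmed.

64.3333


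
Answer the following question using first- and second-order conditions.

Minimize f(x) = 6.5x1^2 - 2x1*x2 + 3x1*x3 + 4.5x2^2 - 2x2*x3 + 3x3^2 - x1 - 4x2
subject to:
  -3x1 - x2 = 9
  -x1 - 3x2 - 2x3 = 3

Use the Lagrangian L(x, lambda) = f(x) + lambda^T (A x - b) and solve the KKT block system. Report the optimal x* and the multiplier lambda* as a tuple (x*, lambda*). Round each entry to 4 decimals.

Form the Lagrangian:
  L(x, lambda) = (1/2) x^T Q x + c^T x + lambda^T (A x - b)
Stationarity (grad_x L = 0): Q x + c + A^T lambda = 0.
Primal feasibility: A x = b.

This gives the KKT block system:
  [ Q   A^T ] [ x     ]   [-c ]
  [ A    0  ] [ lambda ] = [ b ]

Solving the linear system:
  x*      = (-2.7007, -0.8978, 1.1971)
  lambda* = (-10.3869, 0.438)
  f(x*)   = 49.2299

x* = (-2.7007, -0.8978, 1.1971), lambda* = (-10.3869, 0.438)


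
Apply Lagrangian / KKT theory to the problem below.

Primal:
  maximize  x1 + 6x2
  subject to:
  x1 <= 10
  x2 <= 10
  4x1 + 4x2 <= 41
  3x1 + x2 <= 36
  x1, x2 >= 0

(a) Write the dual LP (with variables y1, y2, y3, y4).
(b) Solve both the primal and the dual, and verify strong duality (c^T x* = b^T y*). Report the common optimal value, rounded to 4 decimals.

The standard primal-dual pair for 'max c^T x s.t. A x <= b, x >= 0' is:
  Dual:  min b^T y  s.t.  A^T y >= c,  y >= 0.

So the dual LP is:
  minimize  10y1 + 10y2 + 41y3 + 36y4
  subject to:
    y1 + 4y3 + 3y4 >= 1
    y2 + 4y3 + y4 >= 6
    y1, y2, y3, y4 >= 0

Solving the primal: x* = (0.25, 10).
  primal value c^T x* = 60.25.
Solving the dual: y* = (0, 5, 0.25, 0).
  dual value b^T y* = 60.25.
Strong duality: c^T x* = b^T y*. Confirmed.

60.25


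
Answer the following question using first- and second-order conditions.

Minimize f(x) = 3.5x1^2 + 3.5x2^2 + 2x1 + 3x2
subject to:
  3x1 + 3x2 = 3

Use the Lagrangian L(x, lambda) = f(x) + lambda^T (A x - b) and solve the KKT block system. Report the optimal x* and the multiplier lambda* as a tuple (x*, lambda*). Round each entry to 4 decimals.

Form the Lagrangian:
  L(x, lambda) = (1/2) x^T Q x + c^T x + lambda^T (A x - b)
Stationarity (grad_x L = 0): Q x + c + A^T lambda = 0.
Primal feasibility: A x = b.

This gives the KKT block system:
  [ Q   A^T ] [ x     ]   [-c ]
  [ A    0  ] [ lambda ] = [ b ]

Solving the linear system:
  x*      = (0.5714, 0.4286)
  lambda* = (-2)
  f(x*)   = 4.2143

x* = (0.5714, 0.4286), lambda* = (-2)


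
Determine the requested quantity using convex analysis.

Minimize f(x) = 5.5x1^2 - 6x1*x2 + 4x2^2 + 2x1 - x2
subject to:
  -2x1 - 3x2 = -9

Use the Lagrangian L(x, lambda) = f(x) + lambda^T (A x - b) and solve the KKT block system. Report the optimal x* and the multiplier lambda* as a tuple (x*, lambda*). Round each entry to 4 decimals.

Form the Lagrangian:
  L(x, lambda) = (1/2) x^T Q x + c^T x + lambda^T (A x - b)
Stationarity (grad_x L = 0): Q x + c + A^T lambda = 0.
Primal feasibility: A x = b.

This gives the KKT block system:
  [ Q   A^T ] [ x     ]   [-c ]
  [ A    0  ] [ lambda ] = [ b ]

Solving the linear system:
  x*      = (1.3892, 2.0739)
  lambda* = (2.4187)
  f(x*)   = 11.2365

x* = (1.3892, 2.0739), lambda* = (2.4187)


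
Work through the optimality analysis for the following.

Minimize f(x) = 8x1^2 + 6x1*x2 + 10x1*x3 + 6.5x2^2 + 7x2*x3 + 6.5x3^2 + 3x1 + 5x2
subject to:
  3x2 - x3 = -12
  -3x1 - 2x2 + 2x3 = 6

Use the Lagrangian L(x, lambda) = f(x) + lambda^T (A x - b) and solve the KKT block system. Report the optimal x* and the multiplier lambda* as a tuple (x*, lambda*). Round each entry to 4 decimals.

Form the Lagrangian:
  L(x, lambda) = (1/2) x^T Q x + c^T x + lambda^T (A x - b)
Stationarity (grad_x L = 0): Q x + c + A^T lambda = 0.
Primal feasibility: A x = b.

This gives the KKT block system:
  [ Q   A^T ] [ x     ]   [-c ]
  [ A    0  ] [ lambda ] = [ b ]

Solving the linear system:
  x*      = (1.2099, -3.5926, 1.2223)
  lambda* = (11.524, 4.3418)
  f(x*)   = 48.9518

x* = (1.2099, -3.5926, 1.2223), lambda* = (11.524, 4.3418)


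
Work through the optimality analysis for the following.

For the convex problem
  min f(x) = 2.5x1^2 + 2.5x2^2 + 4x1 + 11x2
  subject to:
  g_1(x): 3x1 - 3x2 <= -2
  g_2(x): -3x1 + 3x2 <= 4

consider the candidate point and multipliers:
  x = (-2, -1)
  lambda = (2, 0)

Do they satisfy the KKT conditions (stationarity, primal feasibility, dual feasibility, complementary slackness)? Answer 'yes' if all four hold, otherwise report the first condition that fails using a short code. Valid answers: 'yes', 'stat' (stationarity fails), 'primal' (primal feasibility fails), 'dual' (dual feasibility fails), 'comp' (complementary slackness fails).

Gradient of f: grad f(x) = Q x + c = (-6, 6)
Constraint values g_i(x) = a_i^T x - b_i:
  g_1((-2, -1)) = -1
  g_2((-2, -1)) = -1
Stationarity residual: grad f(x) + sum_i lambda_i a_i = (0, 0)
  -> stationarity OK
Primal feasibility (all g_i <= 0): OK
Dual feasibility (all lambda_i >= 0): OK
Complementary slackness (lambda_i * g_i(x) = 0 for all i): FAILS

Verdict: the first failing condition is complementary_slackness -> comp.

comp


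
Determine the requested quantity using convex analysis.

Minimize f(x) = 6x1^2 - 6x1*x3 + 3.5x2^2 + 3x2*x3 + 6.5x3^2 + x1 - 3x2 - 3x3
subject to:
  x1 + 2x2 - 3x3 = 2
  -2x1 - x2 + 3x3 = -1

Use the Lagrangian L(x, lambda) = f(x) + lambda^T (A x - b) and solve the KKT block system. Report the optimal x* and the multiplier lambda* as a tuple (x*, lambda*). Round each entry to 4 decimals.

Form the Lagrangian:
  L(x, lambda) = (1/2) x^T Q x + c^T x + lambda^T (A x - b)
Stationarity (grad_x L = 0): Q x + c + A^T lambda = 0.
Primal feasibility: A x = b.

This gives the KKT block system:
  [ Q   A^T ] [ x     ]   [-c ]
  [ A    0  ] [ lambda ] = [ b ]

Solving the linear system:
  x*      = (-0.1923, 0.8077, -0.1923)
  lambda* = (-1.4359, -0.7949)
  f(x*)   = 0.0192

x* = (-0.1923, 0.8077, -0.1923), lambda* = (-1.4359, -0.7949)


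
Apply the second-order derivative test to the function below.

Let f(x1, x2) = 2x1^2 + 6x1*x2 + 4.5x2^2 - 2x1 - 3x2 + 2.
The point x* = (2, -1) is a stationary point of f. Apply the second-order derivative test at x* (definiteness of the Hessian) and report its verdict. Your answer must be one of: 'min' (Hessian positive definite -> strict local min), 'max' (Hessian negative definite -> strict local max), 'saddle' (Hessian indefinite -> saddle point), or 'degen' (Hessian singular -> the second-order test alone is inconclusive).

Compute the Hessian H = grad^2 f:
  H = [[4, 6], [6, 9]]
Verify stationarity: grad f(x*) = H x* + g = (0, 0).
Eigenvalues of H: 0, 13.
H has a zero eigenvalue (singular; positive semidefinite but not definite), so H is neither positive definite, negative definite, nor indefinite. The second-order test alone is inconclusive -> degen.
(Indeed, f is constant along the null direction of H through x*, so x* is not a strict local extremum.)

degen


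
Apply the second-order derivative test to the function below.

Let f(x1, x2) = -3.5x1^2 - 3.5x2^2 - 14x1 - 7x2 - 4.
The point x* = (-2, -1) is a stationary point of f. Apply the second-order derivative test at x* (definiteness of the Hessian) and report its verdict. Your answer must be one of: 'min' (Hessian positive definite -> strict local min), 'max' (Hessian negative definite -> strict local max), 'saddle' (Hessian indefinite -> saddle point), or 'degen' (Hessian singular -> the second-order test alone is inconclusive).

Compute the Hessian H = grad^2 f:
  H = [[-7, 0], [0, -7]]
Verify stationarity: grad f(x*) = H x* + g = (0, 0).
Eigenvalues of H: -7, -7.
Both eigenvalues < 0, so H is negative definite -> x* is a strict local max.

max


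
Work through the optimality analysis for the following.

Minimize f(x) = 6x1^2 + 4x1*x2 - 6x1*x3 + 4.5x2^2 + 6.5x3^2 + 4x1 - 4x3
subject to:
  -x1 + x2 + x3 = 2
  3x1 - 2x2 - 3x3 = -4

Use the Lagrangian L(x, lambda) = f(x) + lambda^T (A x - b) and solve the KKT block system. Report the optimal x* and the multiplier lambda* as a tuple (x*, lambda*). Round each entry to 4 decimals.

Form the Lagrangian:
  L(x, lambda) = (1/2) x^T Q x + c^T x + lambda^T (A x - b)
Stationarity (grad_x L = 0): Q x + c + A^T lambda = 0.
Primal feasibility: A x = b.

This gives the KKT block system:
  [ Q   A^T ] [ x     ]   [-c ]
  [ A    0  ] [ lambda ] = [ b ]

Solving the linear system:
  x*      = (-0.6154, 2, -0.6154)
  lambda* = (-63.2308, -23.8462)
  f(x*)   = 15.5385

x* = (-0.6154, 2, -0.6154), lambda* = (-63.2308, -23.8462)


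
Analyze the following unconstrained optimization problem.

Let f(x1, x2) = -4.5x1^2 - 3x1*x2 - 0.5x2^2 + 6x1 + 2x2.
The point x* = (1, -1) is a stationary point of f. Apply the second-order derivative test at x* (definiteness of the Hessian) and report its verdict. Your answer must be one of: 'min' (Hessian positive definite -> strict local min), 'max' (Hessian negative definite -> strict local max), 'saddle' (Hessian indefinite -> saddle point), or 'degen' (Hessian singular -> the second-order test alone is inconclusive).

Compute the Hessian H = grad^2 f:
  H = [[-9, -3], [-3, -1]]
Verify stationarity: grad f(x*) = H x* + g = (0, 0).
Eigenvalues of H: -10, 0.
H has a zero eigenvalue (singular; negative semidefinite but not definite), so H is neither positive definite, negative definite, nor indefinite. The second-order test alone is inconclusive -> degen.
(Indeed, f is constant along the null direction of H through x*, so x* is not a strict local extremum.)

degen


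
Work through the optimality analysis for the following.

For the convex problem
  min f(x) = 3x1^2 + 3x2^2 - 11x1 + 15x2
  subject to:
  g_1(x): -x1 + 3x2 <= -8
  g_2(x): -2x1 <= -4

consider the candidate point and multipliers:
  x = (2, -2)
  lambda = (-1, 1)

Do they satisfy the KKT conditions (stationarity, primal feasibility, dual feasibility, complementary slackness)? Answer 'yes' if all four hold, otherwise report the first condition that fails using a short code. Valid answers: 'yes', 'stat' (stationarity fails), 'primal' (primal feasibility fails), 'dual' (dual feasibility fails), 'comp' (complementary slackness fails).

Gradient of f: grad f(x) = Q x + c = (1, 3)
Constraint values g_i(x) = a_i^T x - b_i:
  g_1((2, -2)) = 0
  g_2((2, -2)) = 0
Stationarity residual: grad f(x) + sum_i lambda_i a_i = (0, 0)
  -> stationarity OK
Primal feasibility (all g_i <= 0): OK
Dual feasibility (all lambda_i >= 0): FAILS
Complementary slackness (lambda_i * g_i(x) = 0 for all i): OK

Verdict: the first failing condition is dual_feasibility -> dual.

dual


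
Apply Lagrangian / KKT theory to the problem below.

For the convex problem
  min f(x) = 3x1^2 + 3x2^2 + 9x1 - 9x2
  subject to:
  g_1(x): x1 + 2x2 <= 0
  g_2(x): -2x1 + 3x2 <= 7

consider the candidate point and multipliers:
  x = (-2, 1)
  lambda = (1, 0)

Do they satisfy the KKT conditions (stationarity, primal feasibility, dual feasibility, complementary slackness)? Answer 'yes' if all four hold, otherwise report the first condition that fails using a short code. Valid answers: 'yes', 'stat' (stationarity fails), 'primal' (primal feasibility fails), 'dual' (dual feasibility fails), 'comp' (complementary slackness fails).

Gradient of f: grad f(x) = Q x + c = (-3, -3)
Constraint values g_i(x) = a_i^T x - b_i:
  g_1((-2, 1)) = 0
  g_2((-2, 1)) = 0
Stationarity residual: grad f(x) + sum_i lambda_i a_i = (-2, -1)
  -> stationarity FAILS
Primal feasibility (all g_i <= 0): OK
Dual feasibility (all lambda_i >= 0): OK
Complementary slackness (lambda_i * g_i(x) = 0 for all i): OK

Verdict: the first failing condition is stationarity -> stat.

stat


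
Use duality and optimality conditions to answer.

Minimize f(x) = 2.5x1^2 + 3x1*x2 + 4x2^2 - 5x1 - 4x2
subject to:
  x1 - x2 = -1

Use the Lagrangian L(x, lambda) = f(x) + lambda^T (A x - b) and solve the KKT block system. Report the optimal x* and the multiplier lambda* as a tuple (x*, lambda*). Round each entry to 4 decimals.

Form the Lagrangian:
  L(x, lambda) = (1/2) x^T Q x + c^T x + lambda^T (A x - b)
Stationarity (grad_x L = 0): Q x + c + A^T lambda = 0.
Primal feasibility: A x = b.

This gives the KKT block system:
  [ Q   A^T ] [ x     ]   [-c ]
  [ A    0  ] [ lambda ] = [ b ]

Solving the linear system:
  x*      = (-0.1053, 0.8947)
  lambda* = (2.8421)
  f(x*)   = -0.1053

x* = (-0.1053, 0.8947), lambda* = (2.8421)


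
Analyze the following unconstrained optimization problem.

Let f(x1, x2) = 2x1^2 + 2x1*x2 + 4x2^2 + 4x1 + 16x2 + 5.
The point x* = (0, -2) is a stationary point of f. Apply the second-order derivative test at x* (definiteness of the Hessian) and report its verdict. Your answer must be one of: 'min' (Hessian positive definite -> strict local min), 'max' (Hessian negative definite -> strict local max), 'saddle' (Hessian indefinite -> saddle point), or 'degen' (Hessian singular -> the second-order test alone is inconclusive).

Compute the Hessian H = grad^2 f:
  H = [[4, 2], [2, 8]]
Verify stationarity: grad f(x*) = H x* + g = (0, 0).
Eigenvalues of H: 3.1716, 8.8284.
Both eigenvalues > 0, so H is positive definite -> x* is a strict local min.

min


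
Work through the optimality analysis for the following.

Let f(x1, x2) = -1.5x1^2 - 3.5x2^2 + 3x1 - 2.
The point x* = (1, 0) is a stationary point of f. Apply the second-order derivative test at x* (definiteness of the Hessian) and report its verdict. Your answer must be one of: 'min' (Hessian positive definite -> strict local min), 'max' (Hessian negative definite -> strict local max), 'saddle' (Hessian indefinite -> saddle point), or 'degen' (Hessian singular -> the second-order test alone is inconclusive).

Compute the Hessian H = grad^2 f:
  H = [[-3, 0], [0, -7]]
Verify stationarity: grad f(x*) = H x* + g = (0, 0).
Eigenvalues of H: -7, -3.
Both eigenvalues < 0, so H is negative definite -> x* is a strict local max.

max
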